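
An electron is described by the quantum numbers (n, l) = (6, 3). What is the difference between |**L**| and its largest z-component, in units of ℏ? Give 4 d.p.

|L| − L_z,max ≈ 0.4641ℏ

|L| = 2√3 ℏ ≈ 3.4641ℏ, while L_z,max = lℏ = 3ℏ.
The difference is (2√3 − 3)ℏ ≈ 0.4641ℏ.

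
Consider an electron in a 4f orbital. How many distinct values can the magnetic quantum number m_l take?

For 4f, l = 3.
The number of m_l values is 2l + 1 = 2·3 + 1 = 7.

7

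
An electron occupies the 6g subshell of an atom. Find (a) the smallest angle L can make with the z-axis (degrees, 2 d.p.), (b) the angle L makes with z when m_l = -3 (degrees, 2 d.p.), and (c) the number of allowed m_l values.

For 6g, l = 4.
cos θ_min = 4/√20, so θ_min ≈ 26.57°.
For m_l = -3: cos θ = -3/√20, θ ≈ 132.13°.
There are 2l+1 = 9 values of m_l.

θ_min ≈ 26.57°; θ(m_l=-3) ≈ 132.13°; 9 values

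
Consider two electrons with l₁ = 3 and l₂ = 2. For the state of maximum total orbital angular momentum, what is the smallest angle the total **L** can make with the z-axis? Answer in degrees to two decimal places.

By the triangle rule, |l₁ − l₂| ≤ L ≤ l₁ + l₂.
Allowed values: L = 1, 2, 3, 4, 5.
The maximum is L = 5, with |L_tot| = ℏ√(5·6) = √30 ℏ.
The minimum angle with z is arccos(5/√30) ≈ 24.09°.

θ_min ≈ 24.09°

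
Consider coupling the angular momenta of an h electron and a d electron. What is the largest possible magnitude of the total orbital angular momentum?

By the triangle rule, |l₁ − l₂| ≤ L ≤ l₁ + l₂.
Allowed values: L = 3, 4, 5, 6, 7.
The largest magnitude corresponds to L = 7: |L_tot| = ℏ√(7·8) = 2√14 ℏ.

|L_tot|_max = 2√14 ℏ ≈ 7.483ℏ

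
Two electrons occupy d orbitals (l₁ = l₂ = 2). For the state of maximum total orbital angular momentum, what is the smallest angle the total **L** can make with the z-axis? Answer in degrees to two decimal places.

The total orbital quantum number L ranges from |l₁ − l₂| to l₁ + l₂ in integer steps.
L ∈ {0, 1, 2, 3, 4}.
The maximum is L = 4, with |L_tot| = ℏ√(4·5) = 2√5 ℏ.
The minimum angle with z is arccos(4/√20) ≈ 26.57°.

θ_min ≈ 26.57°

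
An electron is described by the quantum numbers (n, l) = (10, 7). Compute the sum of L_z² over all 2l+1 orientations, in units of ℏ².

m_l runs from −7 to 7, i.e. {-7, -6, -5, -4, -3, -2, -1, 0, 1, 2, 3, 4, 5, 6, 7}.
Σ m_l² = 2·(1 + 4 + 9 + 16 + 25 + 36 + 49) = 280.

Σ(L_z)² = 280 ℏ²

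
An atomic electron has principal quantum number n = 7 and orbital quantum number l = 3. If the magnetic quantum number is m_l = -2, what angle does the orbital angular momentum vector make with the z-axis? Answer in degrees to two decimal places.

|L|² = l(l+1)ℏ² = 12ℏ², so |L| = 2√3 ℏ.
L_z = m_l ℏ = −2ℏ.
cos θ = L_z/|L| = -2/√12, so θ ≈ 125.26°.

θ ≈ 125.26°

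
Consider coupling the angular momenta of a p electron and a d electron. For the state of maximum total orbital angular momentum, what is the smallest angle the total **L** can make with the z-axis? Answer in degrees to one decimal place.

θ_min ≈ 30.0°

L runs from |1 − 2| = 1 to 1 + 2 = 3.
So L can be 1, 2, 3.
The maximum is L = 3, with |L_tot| = ℏ√(3·4) = 2√3 ℏ.
The minimum angle with z is arccos(3/√12) ≈ 30.0°.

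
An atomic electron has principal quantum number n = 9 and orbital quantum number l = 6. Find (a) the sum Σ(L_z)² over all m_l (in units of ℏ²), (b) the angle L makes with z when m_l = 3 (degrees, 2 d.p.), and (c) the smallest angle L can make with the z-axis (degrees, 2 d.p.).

Σ m_l² = 182, so Σ(L_z)² = 182 ℏ².
For m_l = 3: cos θ = 3/√42, θ ≈ 62.42°.
cos θ_min = 6/√42, so θ_min ≈ 22.21°.

Σ(L_z)² = 182 ℏ²; θ(m_l=3) ≈ 62.42°; θ_min ≈ 22.21°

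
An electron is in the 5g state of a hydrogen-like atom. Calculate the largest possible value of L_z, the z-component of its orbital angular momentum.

For 5g, l = 4.
L_z = m_l ℏ with m_l ∈ {−4, …, 4}; the maximum is m_l = 4.

L_z,max = 4ℏ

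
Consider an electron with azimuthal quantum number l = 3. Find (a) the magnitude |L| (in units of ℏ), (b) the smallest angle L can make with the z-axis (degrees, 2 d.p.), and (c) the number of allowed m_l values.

|L| = 2√3 ℏ ≈ 3.464ℏ; θ_min ≈ 30.00°; 7 values

|L| = ℏ√(3·4) = 2√3 ℏ ≈ 3.464ℏ.
cos θ_min = 3/√12, so θ_min ≈ 30.00°.
There are 2l+1 = 7 values of m_l.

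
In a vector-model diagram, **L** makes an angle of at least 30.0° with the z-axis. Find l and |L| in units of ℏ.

l = 3, |L| = 2√3 ℏ ≈ 3.464ℏ

cos²θ_min = l/(l+1) = 0.7500.
Solving: l = 3.
Then |L| = ℏ√(3·4) = 2√3 ℏ.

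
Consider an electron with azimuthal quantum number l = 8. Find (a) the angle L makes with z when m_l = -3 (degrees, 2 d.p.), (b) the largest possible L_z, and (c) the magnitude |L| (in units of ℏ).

For m_l = -3: cos θ = -3/√72, θ ≈ 110.70°.
L_z,max = lℏ = 8ℏ.
|L| = ℏ√(8·9) = 6√2 ℏ ≈ 8.485ℏ.

θ(m_l=-3) ≈ 110.70°; L_z,max = 8ℏ; |L| = 6√2 ℏ ≈ 8.485ℏ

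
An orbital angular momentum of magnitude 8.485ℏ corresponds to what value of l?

(|L|/ℏ)² = l(l+1) = 72.
l² + l − 72 = 0 ⇒ l = 8.

l = 8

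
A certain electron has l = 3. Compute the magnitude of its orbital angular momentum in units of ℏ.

|L| = 2√3 ℏ ≈ 3.464ℏ

|L| = ℏ√(l(l+1)) = ℏ√(3·4) = 2√3 ℏ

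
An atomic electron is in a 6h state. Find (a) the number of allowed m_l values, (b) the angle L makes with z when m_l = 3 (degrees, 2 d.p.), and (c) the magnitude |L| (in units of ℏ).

The 6h subshell has l = 5.
There are 2l+1 = 11 values of m_l.
For m_l = 3: cos θ = 3/√30, θ ≈ 56.79°.
|L| = ℏ√(5·6) = √30 ℏ ≈ 5.477ℏ.

11 values; θ(m_l=3) ≈ 56.79°; |L| = √30 ℏ ≈ 5.477ℏ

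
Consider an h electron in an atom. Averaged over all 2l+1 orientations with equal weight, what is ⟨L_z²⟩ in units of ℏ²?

An h state has l = 5.
m_l runs from −5 to 5, i.e. {-5, -4, -3, -2, -1, 0, 1, 2, 3, 4, 5}.
⟨L_z²⟩ = ℏ²·(Σ m_l²)/(2l+1) = ℏ²·110/11 = 10ℏ².

⟨L_z²⟩ = 10 ℏ²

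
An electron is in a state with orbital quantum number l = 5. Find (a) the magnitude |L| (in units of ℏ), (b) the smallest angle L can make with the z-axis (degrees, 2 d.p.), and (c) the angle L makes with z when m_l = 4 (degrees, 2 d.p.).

|L| = ℏ√(5·6) = √30 ℏ ≈ 5.477ℏ.
cos θ_min = 5/√30, so θ_min ≈ 24.09°.
For m_l = 4: cos θ = 4/√30, θ ≈ 43.09°.

|L| = √30 ℏ ≈ 5.477ℏ; θ_min ≈ 24.09°; θ(m_l=4) ≈ 43.09°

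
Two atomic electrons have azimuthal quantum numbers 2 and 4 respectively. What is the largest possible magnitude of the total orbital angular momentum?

The total orbital quantum number L ranges from |l₁ − l₂| to l₁ + l₂ in integer steps.
Allowed values: L = 2, 3, 4, 5, 6.
The largest magnitude corresponds to L = 6: |L_tot| = ℏ√(6·7) = √42 ℏ.

|L_tot|_max = √42 ℏ ≈ 6.481ℏ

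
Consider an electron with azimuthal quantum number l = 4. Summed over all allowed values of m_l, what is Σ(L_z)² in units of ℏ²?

m_l runs from −4 to 4, i.e. {-4, -3, -2, -1, 0, 1, 2, 3, 4}.
Summing m² from −4 to 4: Σ m_l² = 60.

Σ(L_z)² = 60 ℏ²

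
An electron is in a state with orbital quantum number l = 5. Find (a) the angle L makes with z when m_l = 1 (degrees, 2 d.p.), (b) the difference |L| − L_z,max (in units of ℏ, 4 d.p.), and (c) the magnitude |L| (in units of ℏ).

θ(m_l=1) ≈ 79.48°; |L|−L_z,max ≈ 0.4772ℏ; |L| = √30 ℏ ≈ 5.477ℏ

For m_l = 1: cos θ = 1/√30, θ ≈ 79.48°.
|L| − L_z,max = (√30 − 5)ℏ ≈ 0.4772ℏ.
|L| = ℏ√(5·6) = √30 ℏ ≈ 5.477ℏ.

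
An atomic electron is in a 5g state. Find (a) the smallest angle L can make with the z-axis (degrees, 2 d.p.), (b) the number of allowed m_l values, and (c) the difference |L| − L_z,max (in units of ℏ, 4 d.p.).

θ_min ≈ 26.57°; 9 values; |L|−L_z,max ≈ 0.4721ℏ

For 5g, l = 4.
cos θ_min = 4/√20, so θ_min ≈ 26.57°.
There are 2l+1 = 9 values of m_l.
|L| − L_z,max = (2√5 − 4)ℏ ≈ 0.4721ℏ.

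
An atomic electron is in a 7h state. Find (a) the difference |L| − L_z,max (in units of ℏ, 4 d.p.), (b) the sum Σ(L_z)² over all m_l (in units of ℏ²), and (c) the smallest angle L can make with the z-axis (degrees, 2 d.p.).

The 7h subshell has l = 5.
|L| − L_z,max = (√30 − 5)ℏ ≈ 0.4772ℏ.
Σ m_l² = 110, so Σ(L_z)² = 110 ℏ².
cos θ_min = 5/√30, so θ_min ≈ 24.09°.

|L|−L_z,max ≈ 0.4772ℏ; Σ(L_z)² = 110 ℏ²; θ_min ≈ 24.09°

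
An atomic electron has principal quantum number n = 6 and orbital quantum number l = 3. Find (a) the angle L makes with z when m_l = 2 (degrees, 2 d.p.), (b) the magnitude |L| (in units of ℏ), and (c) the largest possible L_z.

For m_l = 2: cos θ = 2/√12, θ ≈ 54.74°.
|L| = ℏ√(3·4) = 2√3 ℏ ≈ 3.464ℏ.
L_z,max = lℏ = 3ℏ.

θ(m_l=2) ≈ 54.74°; |L| = 2√3 ℏ ≈ 3.464ℏ; L_z,max = 3ℏ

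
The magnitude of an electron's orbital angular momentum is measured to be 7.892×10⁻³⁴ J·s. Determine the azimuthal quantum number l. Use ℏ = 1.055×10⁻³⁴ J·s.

l = 7

Dividing by ℏ: |L|/ℏ ≈ 7.481.
(|L|/ℏ)² = l(l+1) ≈ 55.96 ⇒ l = 7.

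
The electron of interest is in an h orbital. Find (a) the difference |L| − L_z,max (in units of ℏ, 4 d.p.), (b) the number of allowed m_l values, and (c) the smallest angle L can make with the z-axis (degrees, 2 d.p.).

|L|−L_z,max ≈ 0.4772ℏ; 11 values; θ_min ≈ 24.09°

For an h orbital, l = 5.
|L| − L_z,max = (√30 − 5)ℏ ≈ 0.4772ℏ.
There are 2l+1 = 11 values of m_l.
cos θ_min = 5/√30, so θ_min ≈ 24.09°.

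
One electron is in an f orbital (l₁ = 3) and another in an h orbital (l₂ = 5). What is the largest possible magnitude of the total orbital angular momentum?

|L_tot|_max = 6√2 ℏ ≈ 8.485ℏ

L runs from |3 − 5| = 2 to 3 + 5 = 8.
L ∈ {2, 3, 4, 5, 6, 7, 8}.
The largest magnitude corresponds to L = 8: |L_tot| = ℏ√(8·9) = 6√2 ℏ.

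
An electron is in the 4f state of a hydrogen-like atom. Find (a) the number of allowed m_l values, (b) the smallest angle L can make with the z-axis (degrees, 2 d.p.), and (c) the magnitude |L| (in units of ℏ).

4f means n = 4, l = 3.
There are 2l+1 = 7 values of m_l.
cos θ_min = 3/√12, so θ_min ≈ 30.00°.
|L| = ℏ√(3·4) = 2√3 ℏ ≈ 3.464ℏ.

7 values; θ_min ≈ 30.00°; |L| = 2√3 ℏ ≈ 3.464ℏ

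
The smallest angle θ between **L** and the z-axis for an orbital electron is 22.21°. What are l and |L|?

cos²θ_min = l/(l+1) = 0.8571.
Solving: l = 6.
Then |L| = ℏ√(6·7) = √42 ℏ.

l = 6, |L| = √42 ℏ ≈ 6.481ℏ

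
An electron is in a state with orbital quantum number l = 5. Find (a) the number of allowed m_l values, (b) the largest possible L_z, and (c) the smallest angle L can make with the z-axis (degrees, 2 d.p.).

11 values; L_z,max = 5ℏ; θ_min ≈ 24.09°

There are 2l+1 = 11 values of m_l.
L_z,max = lℏ = 5ℏ.
cos θ_min = 5/√30, so θ_min ≈ 24.09°.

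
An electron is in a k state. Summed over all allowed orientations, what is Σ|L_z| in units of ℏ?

Σ|L_z| = 56 ℏ

For a k orbital, l = 7.
m_l runs from −7 to 7, i.e. {-7, -6, -5, -4, -3, -2, -1, 0, 1, 2, 3, 4, 5, 6, 7}.
Σ|m_l| = 2·7(7+1)/2 = 56.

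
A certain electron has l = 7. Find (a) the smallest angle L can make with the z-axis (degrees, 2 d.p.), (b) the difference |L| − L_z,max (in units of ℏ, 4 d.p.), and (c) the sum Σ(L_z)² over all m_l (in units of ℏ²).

cos θ_min = 7/√56, so θ_min ≈ 20.70°.
|L| − L_z,max = (2√14 − 7)ℏ ≈ 0.4833ℏ.
Σ m_l² = 280, so Σ(L_z)² = 280 ℏ².

θ_min ≈ 20.70°; |L|−L_z,max ≈ 0.4833ℏ; Σ(L_z)² = 280 ℏ²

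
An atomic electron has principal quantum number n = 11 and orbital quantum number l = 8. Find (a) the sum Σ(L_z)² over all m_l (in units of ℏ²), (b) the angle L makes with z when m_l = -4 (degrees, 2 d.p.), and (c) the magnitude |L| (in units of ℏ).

Σ m_l² = 408, so Σ(L_z)² = 408 ℏ².
For m_l = -4: cos θ = -4/√72, θ ≈ 118.13°.
|L| = ℏ√(8·9) = 6√2 ℏ ≈ 8.485ℏ.

Σ(L_z)² = 408 ℏ²; θ(m_l=-4) ≈ 118.13°; |L| = 6√2 ℏ ≈ 8.485ℏ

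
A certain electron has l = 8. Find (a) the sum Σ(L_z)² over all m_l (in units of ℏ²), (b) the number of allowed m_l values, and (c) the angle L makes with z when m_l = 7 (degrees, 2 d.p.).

Σ m_l² = 408, so Σ(L_z)² = 408 ℏ².
There are 2l+1 = 17 values of m_l.
For m_l = 7: cos θ = 7/√72, θ ≈ 34.42°.

Σ(L_z)² = 408 ℏ²; 17 values; θ(m_l=7) ≈ 34.42°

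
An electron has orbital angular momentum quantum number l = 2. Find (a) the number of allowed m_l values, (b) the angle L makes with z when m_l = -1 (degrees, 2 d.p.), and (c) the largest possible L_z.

5 values; θ(m_l=-1) ≈ 114.09°; L_z,max = 2ℏ

There are 2l+1 = 5 values of m_l.
For m_l = -1: cos θ = -1/√6, θ ≈ 114.09°.
L_z,max = lℏ = 2ℏ.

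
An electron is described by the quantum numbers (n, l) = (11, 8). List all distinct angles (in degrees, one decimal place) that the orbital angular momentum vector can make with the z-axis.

θ ∈ {19.5°, 34.4°, 45.0°, 53.9°, 61.9°, 69.3°, 76.4°, 83.2°, 90.0°, 96.8°, 103.6°, 110.7°, 118.1°, 126.1°, 135.0°, 145.6°, 160.5°}

|L|² = l(l+1)ℏ² = 72ℏ², so |L| = 6√2 ℏ.
cos θ = m_l/√72 for each m_l ∈ {-8, -7, -6, -5, -4, -3, -2, -1, 0, 1, 2, 3, 4, 5, 6, 7, 8}.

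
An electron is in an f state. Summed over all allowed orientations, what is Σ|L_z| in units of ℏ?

For an f orbital, l = 3.
m_l ∈ {-3, -2, -1, 0, 1, 2, 3}.
Σ|m_l| = l(l+1) = 12.

Σ|L_z| = 12 ℏ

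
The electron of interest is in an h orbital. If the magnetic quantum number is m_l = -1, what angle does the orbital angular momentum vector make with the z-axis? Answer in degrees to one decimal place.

An h state has l = 5.
|L| = √(l(l+1)) ℏ = √30 ℏ.
L_z = m_l ℏ = −1ℏ.
cos θ = L_z/|L| = -1/√30, so θ ≈ 100.5°.

θ ≈ 100.5°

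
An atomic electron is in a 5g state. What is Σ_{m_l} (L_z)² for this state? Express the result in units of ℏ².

The 5g subshell has l = 4.
The allowed m_l values are -4, -3, -2, -1, 0, 1, 2, 3, 4.
Σ m_l² = 2·(1 + 4 + 9 + 16) = 60.

Σ(L_z)² = 60 ℏ²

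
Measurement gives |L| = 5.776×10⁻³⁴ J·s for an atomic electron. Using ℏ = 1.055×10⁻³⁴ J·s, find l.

|L|/ℏ = (5.776×10⁻³⁴)/(1.055×10⁻³⁴) ≈ 5.475.
Set l(l+1) = 29.97; the integer solution is l = 5.

l = 5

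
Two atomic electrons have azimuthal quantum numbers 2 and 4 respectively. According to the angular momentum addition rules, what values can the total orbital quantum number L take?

L = 2, 3, 4, 5, 6

By the triangle rule, |l₁ − l₂| ≤ L ≤ l₁ + l₂.
L ∈ {2, 3, 4, 5, 6}.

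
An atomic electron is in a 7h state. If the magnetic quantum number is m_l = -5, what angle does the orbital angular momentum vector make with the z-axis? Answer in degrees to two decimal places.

θ ≈ 155.91°

The 7h subshell has l = 5.
|L|² = l(l+1)ℏ² = 30ℏ², so |L| = √30 ℏ.
L_z = m_l ℏ = −5ℏ.
cos θ = L_z/|L| = -5/√30, so θ ≈ 155.91°.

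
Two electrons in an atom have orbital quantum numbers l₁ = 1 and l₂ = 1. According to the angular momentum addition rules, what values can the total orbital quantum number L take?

L = 0, 1, 2

L runs from |1 − 1| = 0 to 1 + 1 = 2.
Allowed values: L = 0, 1, 2.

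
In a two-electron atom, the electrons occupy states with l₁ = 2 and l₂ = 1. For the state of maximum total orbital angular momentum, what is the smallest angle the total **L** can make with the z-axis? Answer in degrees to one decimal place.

θ_min ≈ 30.0°

L runs from |2 − 1| = 1 to 2 + 1 = 3.
L ∈ {1, 2, 3}.
The maximum is L = 3, with |L_tot| = ℏ√(3·4) = 2√3 ℏ.
The minimum angle with z is arccos(3/√12) ≈ 30.0°.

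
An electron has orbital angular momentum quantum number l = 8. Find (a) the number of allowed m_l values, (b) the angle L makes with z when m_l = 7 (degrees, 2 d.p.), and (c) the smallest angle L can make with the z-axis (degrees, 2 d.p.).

There are 2l+1 = 17 values of m_l.
For m_l = 7: cos θ = 7/√72, θ ≈ 34.42°.
cos θ_min = 8/√72, so θ_min ≈ 19.47°.

17 values; θ(m_l=7) ≈ 34.42°; θ_min ≈ 19.47°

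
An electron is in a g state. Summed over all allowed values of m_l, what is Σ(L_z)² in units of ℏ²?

Σ(L_z)² = 60 ℏ²

For a g orbital, l = 4.
m_l ∈ {-4, -3, -2, -1, 0, 1, 2, 3, 4}.
Summing m² from −4 to 4: Σ m_l² = 60.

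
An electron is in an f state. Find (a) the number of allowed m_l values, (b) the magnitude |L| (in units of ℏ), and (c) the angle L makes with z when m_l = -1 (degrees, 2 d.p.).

For an f orbital, l = 3.
There are 2l+1 = 7 values of m_l.
|L| = ℏ√(3·4) = 2√3 ℏ ≈ 3.464ℏ.
For m_l = -1: cos θ = -1/√12, θ ≈ 106.78°.

7 values; |L| = 2√3 ℏ ≈ 3.464ℏ; θ(m_l=-1) ≈ 106.78°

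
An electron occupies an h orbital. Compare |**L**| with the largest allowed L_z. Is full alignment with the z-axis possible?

An h state has l = 5.
|L| = √30 ℏ ≈ 5.4772ℏ, while L_z,max = lℏ = 5ℏ.
Since |L| > L_z,max, the vector can never point exactly along z; the closest it comes is θ_min = arccos(5/√30) ≈ 24.1°.

No: L_z,max = 5ℏ < |L| = √30 ℏ ≈ 5.477ℏ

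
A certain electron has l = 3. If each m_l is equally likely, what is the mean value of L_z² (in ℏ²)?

⟨L_z²⟩ = 4 ℏ²

m_l ∈ {-3, -2, -1, 0, 1, 2, 3}.
⟨L_z²⟩ = ℏ²·(Σ m_l²)/(2l+1) = ℏ²·28/7 = 4ℏ².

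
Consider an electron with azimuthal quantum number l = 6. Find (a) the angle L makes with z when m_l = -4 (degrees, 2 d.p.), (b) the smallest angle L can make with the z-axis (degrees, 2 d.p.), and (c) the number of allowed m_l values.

For m_l = -4: cos θ = -4/√42, θ ≈ 128.11°.
cos θ_min = 6/√42, so θ_min ≈ 22.21°.
There are 2l+1 = 13 values of m_l.

θ(m_l=-4) ≈ 128.11°; θ_min ≈ 22.21°; 13 values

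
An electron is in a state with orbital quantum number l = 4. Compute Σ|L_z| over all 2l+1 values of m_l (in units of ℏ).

m_l runs from −4 to 4, i.e. {-4, -3, -2, -1, 0, 1, 2, 3, 4}.
Σ|m_l| = l(l+1) = 20.

Σ|L_z| = 20 ℏ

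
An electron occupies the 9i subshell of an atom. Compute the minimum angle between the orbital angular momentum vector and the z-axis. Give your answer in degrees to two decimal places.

θ_min ≈ 22.21°

For 9i, l = 6.
|L|² = l(l+1)ℏ² = 42ℏ², so |L| = √42 ℏ.
The smallest angle corresponds to the largest L_z, i.e. m_l = l = 6, giving L_z = 6ℏ.
cos θ_min = 6/√42, so θ_min ≈ 22.21°.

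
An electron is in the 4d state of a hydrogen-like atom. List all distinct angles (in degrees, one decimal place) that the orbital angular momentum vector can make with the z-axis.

θ ∈ {35.3°, 65.9°, 90.0°, 114.1°, 144.7°}

For 4d, l = 2.
|L| = √(l(l+1)) ℏ = √6 ℏ.
cos θ = m_l/√6 for each m_l ∈ {-2, -1, 0, 1, 2}.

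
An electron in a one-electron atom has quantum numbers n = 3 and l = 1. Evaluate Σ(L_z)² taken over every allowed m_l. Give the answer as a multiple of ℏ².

Σ(L_z)² = 2 ℏ²

m_l ∈ {-1, 0, 1}.
Σ m_l² = l(l+1)(2l+1)/3 = 1·2·3/3 = 2.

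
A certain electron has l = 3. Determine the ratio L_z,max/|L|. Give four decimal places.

L_z,max/|L| = 0.8660

|L| = 2√3 ℏ ≈ 3.4641ℏ, while L_z,max = lℏ = 3ℏ.
L_z,max/|L| = 3/√12 = 0.8660.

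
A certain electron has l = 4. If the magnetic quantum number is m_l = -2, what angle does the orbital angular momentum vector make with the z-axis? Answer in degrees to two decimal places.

θ ≈ 116.57°

|L| = √(l(l+1)) ℏ = 2√5 ℏ.
L_z = m_l ℏ = −2ℏ.
cos θ = L_z/|L| = -2/√20, so θ ≈ 116.57°.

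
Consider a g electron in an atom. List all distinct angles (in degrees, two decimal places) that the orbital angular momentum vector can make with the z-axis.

G corresponds to l = 4.
|L| = √(l(l+1)) ℏ = 2√5 ℏ.
cos θ = m_l/√20 for each m_l ∈ {-4, -3, -2, -1, 0, 1, 2, 3, 4}.

θ ∈ {26.57°, 47.87°, 63.43°, 77.08°, 90.00°, 102.92°, 116.57°, 132.13°, 153.43°}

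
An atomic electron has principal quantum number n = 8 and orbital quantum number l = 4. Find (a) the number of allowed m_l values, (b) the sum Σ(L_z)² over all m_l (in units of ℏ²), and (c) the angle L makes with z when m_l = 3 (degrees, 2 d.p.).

9 values; Σ(L_z)² = 60 ℏ²; θ(m_l=3) ≈ 47.87°

There are 2l+1 = 9 values of m_l.
Σ m_l² = 60, so Σ(L_z)² = 60 ℏ².
For m_l = 3: cos θ = 3/√20, θ ≈ 47.87°.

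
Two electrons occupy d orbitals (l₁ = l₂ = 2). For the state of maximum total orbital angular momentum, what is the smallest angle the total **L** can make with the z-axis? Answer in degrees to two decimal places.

θ_min ≈ 26.57°

By the triangle rule, |l₁ − l₂| ≤ L ≤ l₁ + l₂.
L ∈ {0, 1, 2, 3, 4}.
The maximum is L = 4, with |L_tot| = ℏ√(4·5) = 2√5 ℏ.
The minimum angle with z is arccos(4/√20) ≈ 26.57°.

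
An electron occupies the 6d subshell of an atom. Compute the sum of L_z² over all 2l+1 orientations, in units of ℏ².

The 6d subshell has l = 2.
m_l runs from −2 to 2, i.e. {-2, -1, 0, 1, 2}.
Summing m² from −2 to 2: Σ m_l² = 10.

Σ(L_z)² = 10 ℏ²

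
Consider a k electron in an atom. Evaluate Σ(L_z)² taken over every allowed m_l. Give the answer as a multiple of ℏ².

Σ(L_z)² = 280 ℏ²

A k state has l = 7.
m_l ∈ {-7, -6, -5, -4, -3, -2, -1, 0, 1, 2, 3, 4, 5, 6, 7}.
Summing m² from −7 to 7: Σ m_l² = 280.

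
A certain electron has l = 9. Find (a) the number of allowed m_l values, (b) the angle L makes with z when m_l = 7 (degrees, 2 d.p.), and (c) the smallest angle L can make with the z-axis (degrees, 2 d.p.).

There are 2l+1 = 19 values of m_l.
For m_l = 7: cos θ = 7/√90, θ ≈ 42.45°.
cos θ_min = 9/√90, so θ_min ≈ 18.43°.

19 values; θ(m_l=7) ≈ 42.45°; θ_min ≈ 18.43°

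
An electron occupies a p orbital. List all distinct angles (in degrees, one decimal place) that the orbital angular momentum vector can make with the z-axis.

θ ∈ {45.0°, 90.0°, 135.0°}

For a p orbital, l = 1.
|L| = ℏ√(l(l+1)) = √2 ℏ.
cos θ = m_l/√2 for each m_l ∈ {-1, 0, 1}.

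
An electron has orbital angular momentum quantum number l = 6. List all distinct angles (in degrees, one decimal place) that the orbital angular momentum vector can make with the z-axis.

θ ∈ {22.2°, 39.5°, 51.9°, 62.4°, 72.0°, 81.1°, 90.0°, 98.9°, 108.0°, 117.6°, 128.1°, 140.5°, 157.8°}

|L|² = l(l+1)ℏ² = 42ℏ², so |L| = √42 ℏ.
cos θ = m_l/√42 for each m_l ∈ {-6, -5, -4, -3, -2, -1, 0, 1, 2, 3, 4, 5, 6}.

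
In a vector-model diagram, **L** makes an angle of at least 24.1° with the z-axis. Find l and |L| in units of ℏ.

cos²θ_min = l/(l+1) = 0.8333.
l = cos²θ/sin²θ ≈ 5.
Then |L| = ℏ√(5·6) = √30 ℏ.

l = 5, |L| = √30 ℏ ≈ 5.477ℏ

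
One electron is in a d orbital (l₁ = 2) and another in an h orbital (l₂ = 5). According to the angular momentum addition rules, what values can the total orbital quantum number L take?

Angular momentum addition gives L = |l₁ − l₂|, …, l₁ + l₂.
Allowed values: L = 3, 4, 5, 6, 7.

L = 3, 4, 5, 6, 7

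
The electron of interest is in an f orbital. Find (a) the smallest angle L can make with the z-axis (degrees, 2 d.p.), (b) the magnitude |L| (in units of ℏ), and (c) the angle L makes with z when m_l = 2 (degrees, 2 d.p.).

θ_min ≈ 30.00°; |L| = 2√3 ℏ ≈ 3.464ℏ; θ(m_l=2) ≈ 54.74°

F corresponds to l = 3.
cos θ_min = 3/√12, so θ_min ≈ 30.00°.
|L| = ℏ√(3·4) = 2√3 ℏ ≈ 3.464ℏ.
For m_l = 2: cos θ = 2/√12, θ ≈ 54.74°.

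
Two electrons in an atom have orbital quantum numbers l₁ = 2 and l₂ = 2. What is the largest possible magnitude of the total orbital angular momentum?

The total orbital quantum number L ranges from |l₁ − l₂| to l₁ + l₂ in integer steps.
L ∈ {0, 1, 2, 3, 4}.
The largest magnitude corresponds to L = 4: |L_tot| = ℏ√(4·5) = 2√5 ℏ.

|L_tot|_max = 2√5 ℏ ≈ 4.472ℏ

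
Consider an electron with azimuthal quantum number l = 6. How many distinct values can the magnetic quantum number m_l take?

The number of m_l values is 2l + 1 = 2·6 + 1 = 13.

13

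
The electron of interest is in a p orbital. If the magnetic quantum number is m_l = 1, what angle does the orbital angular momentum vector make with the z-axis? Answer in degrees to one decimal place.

θ ≈ 45.0°

The letter p corresponds to l = 1.
|L| = √(l(l+1)) ℏ = √2 ℏ.
L_z = m_l ℏ = 1ℏ.
cos θ = L_z/|L| = 1/√2, so θ ≈ 45.0°.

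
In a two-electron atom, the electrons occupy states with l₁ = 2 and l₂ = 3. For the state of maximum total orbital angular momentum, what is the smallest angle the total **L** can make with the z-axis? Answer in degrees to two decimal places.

The total orbital quantum number L ranges from |l₁ − l₂| to l₁ + l₂ in integer steps.
Allowed values: L = 1, 2, 3, 4, 5.
The maximum is L = 5, with |L_tot| = ℏ√(5·6) = √30 ℏ.
The minimum angle with z is arccos(5/√30) ≈ 24.09°.

θ_min ≈ 24.09°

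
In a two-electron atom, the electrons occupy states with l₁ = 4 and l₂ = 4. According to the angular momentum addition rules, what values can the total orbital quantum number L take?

L = 0, 1, 2, 3, 4, 5, 6, 7, 8

The total orbital quantum number L ranges from |l₁ − l₂| to l₁ + l₂ in integer steps.
So L can be 0, 1, 2, 3, 4, 5, 6, 7, 8.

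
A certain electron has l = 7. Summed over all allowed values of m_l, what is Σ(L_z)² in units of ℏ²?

Σ(L_z)² = 280 ℏ²

m_l runs from −7 to 7, i.e. {-7, -6, -5, -4, -3, -2, -1, 0, 1, 2, 3, 4, 5, 6, 7}.
Σ m_l² = 2·(1 + 4 + 9 + 16 + 25 + 36 + 49) = 280.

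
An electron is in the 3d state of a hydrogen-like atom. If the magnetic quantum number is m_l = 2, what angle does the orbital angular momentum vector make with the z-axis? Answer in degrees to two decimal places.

θ ≈ 35.26°

The 3d subshell has l = 2.
|L|² = l(l+1)ℏ² = 6ℏ², so |L| = √6 ℏ.
L_z = m_l ℏ = 2ℏ.
cos θ = L_z/|L| = 2/√6, so θ ≈ 35.26°.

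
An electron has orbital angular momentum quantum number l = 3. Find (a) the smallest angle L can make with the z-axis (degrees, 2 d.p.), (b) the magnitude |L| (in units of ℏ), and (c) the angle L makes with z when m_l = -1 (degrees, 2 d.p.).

θ_min ≈ 30.00°; |L| = 2√3 ℏ ≈ 3.464ℏ; θ(m_l=-1) ≈ 106.78°

cos θ_min = 3/√12, so θ_min ≈ 30.00°.
|L| = ℏ√(3·4) = 2√3 ℏ ≈ 3.464ℏ.
For m_l = -1: cos θ = -1/√12, θ ≈ 106.78°.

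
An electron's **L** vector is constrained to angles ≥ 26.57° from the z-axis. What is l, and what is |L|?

l = 4, |L| = 2√5 ℏ ≈ 4.472ℏ

At minimum angle, m_l = l, so cos θ = l/√(l(l+1)); cos²θ = l/(l+1) = 0.7999.
Solving: l = 4.
Then |L| = ℏ√(4·5) = 2√5 ℏ.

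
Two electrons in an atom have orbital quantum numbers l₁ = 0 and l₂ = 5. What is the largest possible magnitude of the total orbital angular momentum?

By the triangle rule, |l₁ − l₂| ≤ L ≤ l₁ + l₂.
So L can be 5.
The largest magnitude corresponds to L = 5: |L_tot| = ℏ√(5·6) = √30 ℏ.

|L_tot|_max = √30 ℏ ≈ 5.477ℏ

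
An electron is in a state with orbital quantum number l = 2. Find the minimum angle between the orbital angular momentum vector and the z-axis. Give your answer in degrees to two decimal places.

|L| = ℏ√(l(l+1)) = √6 ℏ.
The smallest angle corresponds to the largest L_z, i.e. m_l = l = 2, giving L_z = 2ℏ.
cos θ_min = 2/√6, so θ_min ≈ 35.26°.

θ_min ≈ 35.26°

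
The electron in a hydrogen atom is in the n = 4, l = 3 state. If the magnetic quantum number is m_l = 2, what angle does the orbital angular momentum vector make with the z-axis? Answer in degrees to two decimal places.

θ ≈ 54.74°

|L| = ℏ√(l(l+1)) = 2√3 ℏ.
L_z = m_l ℏ = 2ℏ.
cos θ = L_z/|L| = 2/√12, so θ ≈ 54.74°.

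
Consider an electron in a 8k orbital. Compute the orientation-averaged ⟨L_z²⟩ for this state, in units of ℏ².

The 8k subshell has l = 7.
m_l ∈ {-7, -6, -5, -4, -3, -2, -1, 0, 1, 2, 3, 4, 5, 6, 7}.
⟨L_z²⟩ = ℏ²·(Σ m_l²)/(2l+1) = ℏ²·280/15 = 18.67ℏ².

⟨L_z²⟩ = 18.67 ℏ²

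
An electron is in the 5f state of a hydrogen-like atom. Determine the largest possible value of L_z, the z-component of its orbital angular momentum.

L_z,max = 3ℏ

5f means n = 5, l = 3.
L_z = m_l ℏ with m_l ∈ {−3, …, 3}; the maximum is m_l = 3.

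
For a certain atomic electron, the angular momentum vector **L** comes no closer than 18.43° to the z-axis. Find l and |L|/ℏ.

cos θ_min = l/√(l(l+1)) = √(l/(l+1)), so l/(l+1) = cos²(18.43°) = 0.9001.
Thus l = 0.9001/(1 − 0.9001) ≈ 9.
Then |L| = ℏ√(9·10) = 3√10 ℏ.

l = 9, |L| = 3√10 ℏ ≈ 9.487ℏ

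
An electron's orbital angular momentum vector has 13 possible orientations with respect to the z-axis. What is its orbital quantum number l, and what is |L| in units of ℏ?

l = 6, |L| = √42 ℏ ≈ 6.481ℏ

13 = 2l + 1, so l = (13−1)/2 = 6.
Then |L| = √(l(l+1)) ℏ = √42 ℏ.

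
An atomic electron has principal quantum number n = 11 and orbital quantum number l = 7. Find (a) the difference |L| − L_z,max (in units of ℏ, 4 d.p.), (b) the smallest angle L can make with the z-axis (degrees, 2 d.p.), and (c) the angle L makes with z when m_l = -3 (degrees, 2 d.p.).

|L|−L_z,max ≈ 0.4833ℏ; θ_min ≈ 20.70°; θ(m_l=-3) ≈ 113.63°

|L| − L_z,max = (2√14 − 7)ℏ ≈ 0.4833ℏ.
cos θ_min = 7/√56, so θ_min ≈ 20.70°.
For m_l = -3: cos θ = -3/√56, θ ≈ 113.63°.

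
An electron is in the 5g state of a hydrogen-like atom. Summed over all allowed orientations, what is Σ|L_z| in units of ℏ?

Σ|L_z| = 20 ℏ

The 5g subshell has l = 4.
m_l ∈ {-4, -3, -2, -1, 0, 1, 2, 3, 4}.
Σ|m_l| = 2(1+2+…+4) = 20.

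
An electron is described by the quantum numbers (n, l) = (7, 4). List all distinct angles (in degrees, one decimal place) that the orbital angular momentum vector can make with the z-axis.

θ ∈ {26.6°, 47.9°, 63.4°, 77.1°, 90.0°, 102.9°, 116.6°, 132.1°, 153.4°}

|L| = √(l(l+1)) ℏ = 2√5 ℏ.
cos θ = m_l/√20 for each m_l ∈ {-4, -3, -2, -1, 0, 1, 2, 3, 4}.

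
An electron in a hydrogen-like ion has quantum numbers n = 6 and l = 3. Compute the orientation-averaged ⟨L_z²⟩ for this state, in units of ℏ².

⟨L_z²⟩ = 4 ℏ²

m_l runs from −3 to 3, i.e. {-3, -2, -1, 0, 1, 2, 3}.
⟨L_z²⟩ = ℏ²·(Σ m_l²)/(2l+1) = ℏ²·28/7 = 4ℏ².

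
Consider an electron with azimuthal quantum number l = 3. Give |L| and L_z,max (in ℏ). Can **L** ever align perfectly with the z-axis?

|L| = 2√3 ℏ ≈ 3.4641ℏ, while L_z,max = lℏ = 3ℏ.
Since |L| > L_z,max, the vector can never point exactly along z; the closest it comes is θ_min = arccos(3/√12) ≈ 30.0°.

No: L_z,max = 3ℏ < |L| = 2√3 ℏ ≈ 3.464ℏ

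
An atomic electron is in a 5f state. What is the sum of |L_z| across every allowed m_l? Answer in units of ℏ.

Σ|L_z| = 12 ℏ

For 5f, l = 3.
m_l runs from −3 to 3, i.e. {-3, -2, -1, 0, 1, 2, 3}.
Σ|m_l| = 2(1+2+…+3) = 12.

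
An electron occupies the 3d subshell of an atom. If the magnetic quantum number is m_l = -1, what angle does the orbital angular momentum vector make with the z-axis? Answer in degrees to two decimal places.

θ ≈ 114.09°

3d means n = 3, l = 2.
|L| = ℏ√(l(l+1)) = √6 ℏ.
L_z = m_l ℏ = −1ℏ.
cos θ = L_z/|L| = -1/√6, so θ ≈ 114.09°.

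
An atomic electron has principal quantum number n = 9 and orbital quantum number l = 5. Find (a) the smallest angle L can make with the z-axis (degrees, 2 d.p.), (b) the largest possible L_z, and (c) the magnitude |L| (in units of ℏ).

θ_min ≈ 24.09°; L_z,max = 5ℏ; |L| = √30 ℏ ≈ 5.477ℏ

cos θ_min = 5/√30, so θ_min ≈ 24.09°.
L_z,max = lℏ = 5ℏ.
|L| = ℏ√(5·6) = √30 ℏ ≈ 5.477ℏ.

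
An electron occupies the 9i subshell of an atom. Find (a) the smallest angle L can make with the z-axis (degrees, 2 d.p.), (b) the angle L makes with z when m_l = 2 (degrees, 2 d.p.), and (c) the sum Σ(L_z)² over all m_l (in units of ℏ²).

θ_min ≈ 22.21°; θ(m_l=2) ≈ 72.02°; Σ(L_z)² = 182 ℏ²

The 9i subshell has l = 6.
cos θ_min = 6/√42, so θ_min ≈ 22.21°.
For m_l = 2: cos θ = 2/√42, θ ≈ 72.02°.
Σ m_l² = 182, so Σ(L_z)² = 182 ℏ².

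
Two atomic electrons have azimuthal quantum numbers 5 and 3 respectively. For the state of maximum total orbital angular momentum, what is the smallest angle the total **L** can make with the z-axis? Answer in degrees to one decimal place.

θ_min ≈ 19.5°

Angular momentum addition gives L = |l₁ − l₂|, …, l₁ + l₂.
Allowed values: L = 2, 3, 4, 5, 6, 7, 8.
The maximum is L = 8, with |L_tot| = ℏ√(8·9) = 6√2 ℏ.
The minimum angle with z is arccos(8/√72) ≈ 19.5°.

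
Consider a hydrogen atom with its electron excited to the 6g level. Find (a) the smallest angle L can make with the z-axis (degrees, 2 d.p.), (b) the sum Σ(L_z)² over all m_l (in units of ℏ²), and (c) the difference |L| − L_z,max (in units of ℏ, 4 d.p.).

θ_min ≈ 26.57°; Σ(L_z)² = 60 ℏ²; |L|−L_z,max ≈ 0.4721ℏ

The 6g level has l = 4.
cos θ_min = 4/√20, so θ_min ≈ 26.57°.
Σ m_l² = 60, so Σ(L_z)² = 60 ℏ².
|L| − L_z,max = (2√5 − 4)ℏ ≈ 0.4721ℏ.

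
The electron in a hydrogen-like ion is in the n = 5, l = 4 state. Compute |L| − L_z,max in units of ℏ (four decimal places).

|L| − L_z,max ≈ 0.4721ℏ

|L| = 2√5 ℏ ≈ 4.4721ℏ, while L_z,max = lℏ = 4ℏ.
The difference is (2√5 − 4)ℏ ≈ 0.4721ℏ.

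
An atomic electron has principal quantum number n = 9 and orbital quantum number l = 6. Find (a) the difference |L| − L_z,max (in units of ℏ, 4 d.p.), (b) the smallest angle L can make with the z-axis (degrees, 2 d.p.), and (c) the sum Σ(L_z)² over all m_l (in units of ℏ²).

|L| − L_z,max = (√42 − 6)ℏ ≈ 0.4807ℏ.
cos θ_min = 6/√42, so θ_min ≈ 22.21°.
Σ m_l² = 182, so Σ(L_z)² = 182 ℏ².

|L|−L_z,max ≈ 0.4807ℏ; θ_min ≈ 22.21°; Σ(L_z)² = 182 ℏ²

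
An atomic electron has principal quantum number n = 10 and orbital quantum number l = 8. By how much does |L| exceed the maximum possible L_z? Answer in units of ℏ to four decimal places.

|L| − L_z,max ≈ 0.4853ℏ

|L| = 6√2 ℏ ≈ 8.4853ℏ, while L_z,max = lℏ = 8ℏ.
The difference is (6√2 − 8)ℏ ≈ 0.4853ℏ.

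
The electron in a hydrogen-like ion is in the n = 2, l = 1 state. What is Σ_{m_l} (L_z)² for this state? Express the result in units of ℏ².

The allowed m_l values are -1, 0, 1.
Σ m_l² = l(l+1)(2l+1)/3 = 1·2·3/3 = 2.

Σ(L_z)² = 2 ℏ²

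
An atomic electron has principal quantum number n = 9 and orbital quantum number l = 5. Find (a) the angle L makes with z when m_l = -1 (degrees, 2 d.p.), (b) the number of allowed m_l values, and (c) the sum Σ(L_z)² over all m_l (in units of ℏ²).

For m_l = -1: cos θ = -1/√30, θ ≈ 100.52°.
There are 2l+1 = 11 values of m_l.
Σ m_l² = 110, so Σ(L_z)² = 110 ℏ².

θ(m_l=-1) ≈ 100.52°; 11 values; Σ(L_z)² = 110 ℏ²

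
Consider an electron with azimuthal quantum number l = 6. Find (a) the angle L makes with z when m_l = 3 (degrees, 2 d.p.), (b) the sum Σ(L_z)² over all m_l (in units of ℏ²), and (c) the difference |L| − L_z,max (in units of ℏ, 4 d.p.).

For m_l = 3: cos θ = 3/√42, θ ≈ 62.42°.
Σ m_l² = 182, so Σ(L_z)² = 182 ℏ².
|L| − L_z,max = (√42 − 6)ℏ ≈ 0.4807ℏ.

θ(m_l=3) ≈ 62.42°; Σ(L_z)² = 182 ℏ²; |L|−L_z,max ≈ 0.4807ℏ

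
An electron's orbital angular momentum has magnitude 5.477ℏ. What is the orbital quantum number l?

Since |L|² = l(l+1)ℏ², l(l+1) = 30.
Solving: l = 5.

l = 5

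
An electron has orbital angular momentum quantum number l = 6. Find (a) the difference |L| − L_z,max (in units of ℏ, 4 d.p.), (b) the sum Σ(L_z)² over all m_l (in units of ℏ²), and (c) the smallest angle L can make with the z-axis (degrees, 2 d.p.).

|L| − L_z,max = (√42 − 6)ℏ ≈ 0.4807ℏ.
Σ m_l² = 182, so Σ(L_z)² = 182 ℏ².
cos θ_min = 6/√42, so θ_min ≈ 22.21°.

|L|−L_z,max ≈ 0.4807ℏ; Σ(L_z)² = 182 ℏ²; θ_min ≈ 22.21°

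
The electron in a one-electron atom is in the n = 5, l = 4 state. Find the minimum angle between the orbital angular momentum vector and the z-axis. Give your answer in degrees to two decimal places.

|L| = ℏ√(l(l+1)) = 2√5 ℏ.
The smallest angle corresponds to the largest L_z, i.e. m_l = l = 4, giving L_z = 4ℏ.
cos θ_min = 4/√20, so θ_min ≈ 26.57°.

θ_min ≈ 26.57°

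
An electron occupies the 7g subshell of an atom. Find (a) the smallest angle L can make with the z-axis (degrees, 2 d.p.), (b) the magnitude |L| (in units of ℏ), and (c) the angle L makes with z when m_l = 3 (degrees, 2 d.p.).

θ_min ≈ 26.57°; |L| = 2√5 ℏ ≈ 4.472ℏ; θ(m_l=3) ≈ 47.87°

For 7g, l = 4.
cos θ_min = 4/√20, so θ_min ≈ 26.57°.
|L| = ℏ√(4·5) = 2√5 ℏ ≈ 4.472ℏ.
For m_l = 3: cos θ = 3/√20, θ ≈ 47.87°.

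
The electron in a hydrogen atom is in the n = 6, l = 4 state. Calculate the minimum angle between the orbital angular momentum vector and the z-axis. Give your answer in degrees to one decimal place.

|L| = ℏ√(l(l+1)) = 2√5 ℏ.
The smallest angle corresponds to the largest L_z, i.e. m_l = l = 4, giving L_z = 4ℏ.
cos θ_min = 4/√20, so θ_min ≈ 26.6°.

θ_min ≈ 26.6°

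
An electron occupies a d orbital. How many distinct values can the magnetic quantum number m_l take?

5

The letter d corresponds to l = 2.
The number of m_l values is 2l + 1 = 2·2 + 1 = 5.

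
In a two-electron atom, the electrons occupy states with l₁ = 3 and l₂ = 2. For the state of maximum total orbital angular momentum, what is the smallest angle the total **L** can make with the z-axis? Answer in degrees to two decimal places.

The total orbital quantum number L ranges from |l₁ − l₂| to l₁ + l₂ in integer steps.
L ∈ {1, 2, 3, 4, 5}.
The maximum is L = 5, with |L_tot| = ℏ√(5·6) = √30 ℏ.
The minimum angle with z is arccos(5/√30) ≈ 24.09°.

θ_min ≈ 24.09°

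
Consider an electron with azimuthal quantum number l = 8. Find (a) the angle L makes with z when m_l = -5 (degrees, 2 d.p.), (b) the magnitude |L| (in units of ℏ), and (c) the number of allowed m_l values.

For m_l = -5: cos θ = -5/√72, θ ≈ 126.10°.
|L| = ℏ√(8·9) = 6√2 ℏ ≈ 8.485ℏ.
There are 2l+1 = 17 values of m_l.

θ(m_l=-5) ≈ 126.10°; |L| = 6√2 ℏ ≈ 8.485ℏ; 17 values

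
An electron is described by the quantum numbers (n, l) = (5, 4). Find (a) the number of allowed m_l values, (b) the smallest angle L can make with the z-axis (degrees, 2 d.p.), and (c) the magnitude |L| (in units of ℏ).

9 values; θ_min ≈ 26.57°; |L| = 2√5 ℏ ≈ 4.472ℏ

There are 2l+1 = 9 values of m_l.
cos θ_min = 4/√20, so θ_min ≈ 26.57°.
|L| = ℏ√(4·5) = 2√5 ℏ ≈ 4.472ℏ.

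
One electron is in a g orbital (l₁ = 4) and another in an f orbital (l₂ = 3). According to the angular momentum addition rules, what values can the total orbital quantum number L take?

L = 1, 2, 3, 4, 5, 6, 7

Angular momentum addition gives L = |l₁ − l₂|, …, l₁ + l₂.
L ∈ {1, 2, 3, 4, 5, 6, 7}.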